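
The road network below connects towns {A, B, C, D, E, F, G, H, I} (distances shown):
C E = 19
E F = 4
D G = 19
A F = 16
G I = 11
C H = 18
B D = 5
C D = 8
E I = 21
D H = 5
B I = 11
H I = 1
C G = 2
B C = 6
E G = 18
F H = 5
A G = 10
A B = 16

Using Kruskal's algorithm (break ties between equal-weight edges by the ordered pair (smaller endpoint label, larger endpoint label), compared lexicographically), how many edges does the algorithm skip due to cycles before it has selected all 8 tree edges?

Sort edges by weight, then run Kruskal:
H I (1): add — endpoints in different components.
C G (2): add — endpoints in different components.
E F (4): add — endpoints in different components.
B D (5): add — endpoints in different components.
D H (5): add — endpoints in different components.
F H (5): add — endpoints in different components.
B C (6): add — endpoints in different components.
C D (8): skip — C and D already connected.
A G (10): add — endpoints in different components.
Edges rejected before the tree was complete: 1.

1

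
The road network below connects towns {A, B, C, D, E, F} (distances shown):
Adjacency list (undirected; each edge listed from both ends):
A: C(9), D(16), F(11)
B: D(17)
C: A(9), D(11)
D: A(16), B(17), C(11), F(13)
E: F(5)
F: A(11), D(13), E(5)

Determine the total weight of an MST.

53

Prim's algorithm from A:
Step 1: cheapest edge leaving the tree is A-C (9); add C.
Step 2: cheapest edge leaving the tree is C-D (11); add D.
Step 3: cheapest edge leaving the tree is A-F (11); add F.
Step 4: cheapest edge leaving the tree is E-F (5); add E.
Step 5: cheapest edge leaving the tree is B-D (17); add B.
MST edges: A-C, C-D, A-F, E-F, B-D; total weight 9+11+11+5+17 = 53.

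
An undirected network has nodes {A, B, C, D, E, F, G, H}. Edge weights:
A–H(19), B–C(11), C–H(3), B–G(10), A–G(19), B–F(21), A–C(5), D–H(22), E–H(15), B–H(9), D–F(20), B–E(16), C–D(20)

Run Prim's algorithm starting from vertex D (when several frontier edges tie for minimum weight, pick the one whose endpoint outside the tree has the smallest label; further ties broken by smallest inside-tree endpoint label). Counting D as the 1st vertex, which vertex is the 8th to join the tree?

F

Prim's algorithm from D:
Step 1: frontier [C–D 20, D–F 20, D–H 22] → take C–D (20); add C.
Step 2: frontier [C–H 3, A–C 5, B–C 11, D–F 20, D–H 22] → take C–H (3); add H.
Step 3: frontier [A–C 5, B–C 11, D–F 20, B–H 9, E–H 15, A–H 19] → take A–C (5); add A.
Step 4: frontier [A–G 19, B–C 11, D–F 20, B–H 9, E–H 15] → take B–H (9); add B.
Step 5: frontier [A–G 19, B–G 10, B–E 16, B–F 21, D–F 20, E–H 15] → take B–G (10); add G.
Step 6: frontier [B–E 16, B–F 21, D–F 20, E–H 15] → take E–H (15); add E.
Step 7: frontier [B–F 21, D–F 20] → take D–F (20); add F.
Vertex order: D, C, H, A, B, G, E, F. The 8th vertex is F.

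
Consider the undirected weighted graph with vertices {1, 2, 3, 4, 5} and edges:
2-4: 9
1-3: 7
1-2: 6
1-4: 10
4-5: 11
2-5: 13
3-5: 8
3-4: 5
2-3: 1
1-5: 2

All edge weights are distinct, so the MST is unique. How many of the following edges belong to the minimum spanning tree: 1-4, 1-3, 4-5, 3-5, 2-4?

0

Kruskal's algorithm — process edges by increasing weight (ties by edge label):
2-3 (1): add. Components now {1} {2,3} {4} {5}
1-5 (2): add. Components now {1,5} {2,3} {4}
3-4 (5): add. Components now {1,5} {2,3,4}
1-2 (6): add. Components now {1,2,3,4,5}
MST edge set: {2-3, 1-5, 3-4, 1-2}.
Of the listed edges, {} are in the MST → 0.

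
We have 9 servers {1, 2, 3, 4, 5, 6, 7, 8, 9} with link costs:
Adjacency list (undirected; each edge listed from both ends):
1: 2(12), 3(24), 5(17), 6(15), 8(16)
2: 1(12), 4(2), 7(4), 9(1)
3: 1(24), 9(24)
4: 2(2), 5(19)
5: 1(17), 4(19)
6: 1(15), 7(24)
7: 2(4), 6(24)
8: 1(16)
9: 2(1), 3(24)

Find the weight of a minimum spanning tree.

Kruskal: consider edges lightest-first.
2–9 (1): add — endpoints in different components.
2–4 (2): add — endpoints in different components.
2–7 (4): add — endpoints in different components.
1–2 (12): add — endpoints in different components.
1–6 (15): add — endpoints in different components.
1–8 (16): add — endpoints in different components.
1–5 (17): add — endpoints in different components.
4–5 (19): skip — 4 and 5 already connected.
1–3 (24): add — endpoints in different components.
MST edges: 2–9, 2–4, 2–7, 1–2, 1–6, 1–8, 1–5, 1–3; total weight 1+2+4+12+15+16+17+24 = 91.

91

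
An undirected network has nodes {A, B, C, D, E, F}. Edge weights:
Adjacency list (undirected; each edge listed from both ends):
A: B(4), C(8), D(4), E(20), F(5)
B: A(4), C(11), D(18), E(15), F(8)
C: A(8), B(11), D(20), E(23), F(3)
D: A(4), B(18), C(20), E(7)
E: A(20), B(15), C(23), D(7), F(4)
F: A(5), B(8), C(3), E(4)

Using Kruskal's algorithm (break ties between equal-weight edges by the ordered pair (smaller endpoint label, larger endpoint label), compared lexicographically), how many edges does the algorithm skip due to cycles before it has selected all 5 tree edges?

0

Sort edges by weight, then run Kruskal:
C-F (3): add. Components now {A} {B} {C,F} {D} {E}
A-B (4): add. Components now {A,B} {C,F} {D} {E}
A-D (4): add. Components now {A,B,D} {C,F} {E}
E-F (4): add. Components now {A,B,D} {C,E,F}
A-F (5): add. Components now {A,B,C,D,E,F}
Edges rejected before the tree was complete: 0.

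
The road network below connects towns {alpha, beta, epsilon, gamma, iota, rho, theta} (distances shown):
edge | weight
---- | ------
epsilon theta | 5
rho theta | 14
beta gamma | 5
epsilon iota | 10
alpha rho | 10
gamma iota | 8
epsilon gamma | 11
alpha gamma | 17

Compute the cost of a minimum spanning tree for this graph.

Prim, starting at alpha.
Step 1: frontier [alpha rho 10, alpha gamma 17] → take alpha rho (10); add rho.
Step 2: frontier [alpha gamma 17, rho theta 14] → take rho theta (14); add theta.
Step 3: frontier [alpha gamma 17, epsilon theta 5] → take epsilon theta (5); add epsilon.
Step 4: frontier [alpha gamma 17, epsilon iota 10, epsilon gamma 11] → take epsilon iota (10); add iota.
Step 5: frontier [alpha gamma 17, epsilon gamma 11, gamma iota 8] → take gamma iota (8); add gamma.
Step 6: frontier [beta gamma 5] → take beta gamma (5); add beta.
MST edges: alpha rho, rho theta, epsilon theta, epsilon iota, gamma iota, beta gamma; total weight 10+14+5+10+8+5 = 52.

52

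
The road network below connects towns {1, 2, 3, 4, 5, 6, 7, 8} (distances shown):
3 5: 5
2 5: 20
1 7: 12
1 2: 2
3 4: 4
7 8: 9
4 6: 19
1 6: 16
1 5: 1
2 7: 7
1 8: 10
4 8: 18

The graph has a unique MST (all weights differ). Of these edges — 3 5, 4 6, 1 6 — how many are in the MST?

2

Kruskal: consider edges lightest-first.
1 5 (1): add — endpoints in different components.
1 2 (2): add — endpoints in different components.
3 4 (4): add — endpoints in different components.
3 5 (5): add — endpoints in different components.
2 7 (7): add — endpoints in different components.
7 8 (9): add — endpoints in different components.
1 8 (10): skip — 1 and 8 already connected.
1 7 (12): skip — 1 and 7 already connected.
1 6 (16): add — endpoints in different components.
MST edge set: {1 5, 1 2, 3 4, 3 5, 2 7, 7 8, 1 6}.
Of the listed edges, {3 5, 1 6} are in the MST → 2.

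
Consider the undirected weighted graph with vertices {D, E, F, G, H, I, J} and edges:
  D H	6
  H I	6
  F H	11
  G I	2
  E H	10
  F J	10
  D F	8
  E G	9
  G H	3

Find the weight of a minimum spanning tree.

38

Kruskal: consider edges lightest-first.
G I (2): add. Components now {D} {E} {F} {G,I} {H} {J}
G H (3): add. Components now {D} {E} {F} {G,H,I} {J}
D H (6): add. Components now {D,G,H,I} {E} {F} {J}
H I (6): skip — H and I already connected.
D F (8): add. Components now {D,F,G,H,I} {E} {J}
E G (9): add. Components now {D,E,F,G,H,I} {J}
E H (10): skip — E and H already connected.
F J (10): add. Components now {D,E,F,G,H,I,J}
MST edges: G I, G H, D H, D F, E G, F J; total weight 2+3+6+8+9+10 = 38.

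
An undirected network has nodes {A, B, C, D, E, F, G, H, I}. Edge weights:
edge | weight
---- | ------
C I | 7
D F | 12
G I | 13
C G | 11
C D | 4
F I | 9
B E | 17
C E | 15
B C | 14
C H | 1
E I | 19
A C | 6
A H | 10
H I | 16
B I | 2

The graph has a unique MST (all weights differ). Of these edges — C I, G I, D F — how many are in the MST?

1

Sort edges by weight, then run Kruskal:
C H (1): add — endpoints in different components.
B I (2): add — endpoints in different components.
C D (4): add — endpoints in different components.
A C (6): add — endpoints in different components.
C I (7): add — endpoints in different components.
F I (9): add — endpoints in different components.
A H (10): skip — A and H already connected.
C G (11): add — endpoints in different components.
D F (12): skip — D and F already connected.
G I (13): skip — G and I already connected.
B C (14): skip — B and C already connected.
C E (15): add — endpoints in different components.
MST edge set: {C H, B I, C D, A C, C I, F I, C G, C E}.
Of the listed edges, {C I} are in the MST → 1.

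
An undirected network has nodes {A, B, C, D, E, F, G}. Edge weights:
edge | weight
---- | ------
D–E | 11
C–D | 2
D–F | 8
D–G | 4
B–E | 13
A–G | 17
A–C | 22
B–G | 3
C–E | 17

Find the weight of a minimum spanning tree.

45

Sort edges by weight, then run Kruskal:
C–D (2): add. Components now {A} {B} {C,D} {E} {F} {G}
B–G (3): add. Components now {A} {B,G} {C,D} {E} {F}
D–G (4): add. Components now {A} {B,C,D,G} {E} {F}
D–F (8): add. Components now {A} {B,C,D,F,G} {E}
D–E (11): add. Components now {A} {B,C,D,E,F,G}
B–E (13): skip — B and E already connected.
A–G (17): add. Components now {A,B,C,D,E,F,G}
MST edges: C–D, B–G, D–G, D–F, D–E, A–G; total weight 2+3+4+8+11+17 = 45.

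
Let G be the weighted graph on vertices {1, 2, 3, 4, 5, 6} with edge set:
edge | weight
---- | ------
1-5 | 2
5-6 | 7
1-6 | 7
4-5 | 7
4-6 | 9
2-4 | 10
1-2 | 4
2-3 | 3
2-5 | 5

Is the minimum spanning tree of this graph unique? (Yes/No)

Kruskal's algorithm — process edges by increasing weight (ties by edge label):
1-5 (2): add — endpoints in different components.
2-3 (3): add — endpoints in different components.
1-2 (4): add — endpoints in different components.
2-5 (5): skip — 2 and 5 already connected.
1-6 (7): add — endpoints in different components.
4-5 (7): add — endpoints in different components.
Non-tree edge 5-6 has weight 7, equal to the heaviest edge on its tree cycle — swapping gives another MST of the same weight. Not unique.

No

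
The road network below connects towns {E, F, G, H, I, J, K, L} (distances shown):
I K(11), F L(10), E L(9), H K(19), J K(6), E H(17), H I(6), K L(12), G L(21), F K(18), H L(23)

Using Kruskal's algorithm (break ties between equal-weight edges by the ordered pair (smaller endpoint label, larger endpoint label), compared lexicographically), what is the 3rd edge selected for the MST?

Kruskal: consider edges lightest-first.
H I (6): add — endpoints in different components.
J K (6): add — endpoints in different components.
E L (9): add — endpoints in different components.
F L (10): add — endpoints in different components.
I K (11): add — endpoints in different components.
K L (12): add — endpoints in different components.
E H (17): skip — E and H already connected.
F K (18): skip — F and K already connected.
H K (19): skip — H and K already connected.
G L (21): add — endpoints in different components.
The 3rd edge added is E L.

E-L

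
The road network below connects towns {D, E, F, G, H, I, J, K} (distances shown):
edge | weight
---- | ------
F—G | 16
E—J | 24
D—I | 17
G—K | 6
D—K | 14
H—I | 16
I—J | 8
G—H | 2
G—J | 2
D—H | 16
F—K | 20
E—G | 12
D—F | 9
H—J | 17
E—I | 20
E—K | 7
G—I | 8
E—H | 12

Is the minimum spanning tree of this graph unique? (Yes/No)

Kruskal's algorithm — process edges by increasing weight (ties by edge label):
G—H (2): add — endpoints in different components.
G—J (2): add — endpoints in different components.
G—K (6): add — endpoints in different components.
E—K (7): add — endpoints in different components.
G—I (8): add — endpoints in different components.
I—J (8): skip — I and J already connected.
D—F (9): add — endpoints in different components.
E—G (12): skip — E and G already connected.
E—H (12): skip — E and H already connected.
D—K (14): add — endpoints in different components.
Non-tree edge I—J has weight 8, equal to the heaviest edge on its tree cycle — swapping gives another MST of the same weight. Not unique.

No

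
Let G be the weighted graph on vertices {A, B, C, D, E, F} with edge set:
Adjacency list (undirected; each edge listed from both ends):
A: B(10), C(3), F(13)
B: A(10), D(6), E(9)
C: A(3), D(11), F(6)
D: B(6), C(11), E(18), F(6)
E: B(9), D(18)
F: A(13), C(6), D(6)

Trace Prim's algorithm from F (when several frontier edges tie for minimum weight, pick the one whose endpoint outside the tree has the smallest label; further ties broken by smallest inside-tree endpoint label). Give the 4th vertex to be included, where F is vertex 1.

Prim's algorithm from F:
Step 1: frontier [C—F 6, D—F 6, A—F 13] → take C—F (6); add C.
Step 2: frontier [A—C 3, C—D 11, D—F 6, A—F 13] → take A—C (3); add A.
Step 3: frontier [A—B 10, C—D 11, D—F 6] → take D—F (6); add D.
Step 4: frontier [A—B 10, B—D 6, D—E 18] → take B—D (6); add B.
Step 5: frontier [B—E 9, D—E 18] → take B—E (9); add E.
Vertex order: F, C, A, D, B, E. The 4th vertex is D.

D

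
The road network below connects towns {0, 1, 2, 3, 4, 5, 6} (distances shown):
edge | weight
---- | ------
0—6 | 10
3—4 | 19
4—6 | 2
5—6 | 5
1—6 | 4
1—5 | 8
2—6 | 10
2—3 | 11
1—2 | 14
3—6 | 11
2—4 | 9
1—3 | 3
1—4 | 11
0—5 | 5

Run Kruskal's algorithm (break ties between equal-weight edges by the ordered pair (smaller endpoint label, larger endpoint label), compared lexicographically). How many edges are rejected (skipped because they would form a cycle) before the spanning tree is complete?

Kruskal: consider edges lightest-first.
4—6 (2): add. Components now {0} {1} {2} {3} {4,6} {5}
1—3 (3): add. Components now {0} {1,3} {2} {4,6} {5}
1—6 (4): add. Components now {0} {1,3,4,6} {2} {5}
0—5 (5): add. Components now {0,5} {1,3,4,6} {2}
5—6 (5): add. Components now {0,1,3,4,5,6} {2}
1—5 (8): skip — 1 and 5 already connected.
2—4 (9): add. Components now {0,1,2,3,4,5,6}
Edges rejected before the tree was complete: 1.

1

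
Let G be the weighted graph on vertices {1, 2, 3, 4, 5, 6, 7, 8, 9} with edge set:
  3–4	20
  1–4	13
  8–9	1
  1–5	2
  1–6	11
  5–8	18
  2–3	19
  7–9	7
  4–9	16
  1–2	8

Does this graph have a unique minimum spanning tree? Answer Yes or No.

Sort edges by weight, then run Kruskal:
8–9 (1): add — endpoints in different components.
1–5 (2): add — endpoints in different components.
7–9 (7): add — endpoints in different components.
1–2 (8): add — endpoints in different components.
1–6 (11): add — endpoints in different components.
1–4 (13): add — endpoints in different components.
4–9 (16): add — endpoints in different components.
5–8 (18): skip — 5 and 8 already connected.
2–3 (19): add — endpoints in different components.
Every non-tree edge has weight strictly greater than the heaviest edge on the tree path between its endpoints, so the MST is unique.

Yes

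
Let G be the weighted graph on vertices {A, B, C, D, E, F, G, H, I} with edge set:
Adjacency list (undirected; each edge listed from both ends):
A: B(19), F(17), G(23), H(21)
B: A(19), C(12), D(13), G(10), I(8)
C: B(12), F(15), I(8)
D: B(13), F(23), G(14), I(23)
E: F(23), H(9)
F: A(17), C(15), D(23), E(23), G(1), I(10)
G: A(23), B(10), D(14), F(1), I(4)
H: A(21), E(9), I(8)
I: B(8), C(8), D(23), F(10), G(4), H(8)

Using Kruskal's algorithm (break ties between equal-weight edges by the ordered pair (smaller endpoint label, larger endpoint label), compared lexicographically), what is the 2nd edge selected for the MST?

G-I

Sort edges by weight, then run Kruskal:
F-G (1): add — endpoints in different components.
G-I (4): add — endpoints in different components.
B-I (8): add — endpoints in different components.
C-I (8): add — endpoints in different components.
H-I (8): add — endpoints in different components.
E-H (9): add — endpoints in different components.
B-G (10): skip — B and G already connected.
F-I (10): skip — F and I already connected.
B-C (12): skip — B and C already connected.
B-D (13): add — endpoints in different components.
D-G (14): skip — D and G already connected.
C-F (15): skip — C and F already connected.
A-F (17): add — endpoints in different components.
The 2nd edge added is G-I.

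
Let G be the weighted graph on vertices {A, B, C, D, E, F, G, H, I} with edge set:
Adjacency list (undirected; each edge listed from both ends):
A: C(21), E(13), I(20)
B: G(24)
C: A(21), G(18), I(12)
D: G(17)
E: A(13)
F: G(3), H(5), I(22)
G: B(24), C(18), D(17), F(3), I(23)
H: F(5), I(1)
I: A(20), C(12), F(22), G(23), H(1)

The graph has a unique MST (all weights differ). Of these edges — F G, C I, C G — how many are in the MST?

2

Sort edges by weight, then run Kruskal:
H I (1): add — endpoints in different components.
F G (3): add — endpoints in different components.
F H (5): add — endpoints in different components.
C I (12): add — endpoints in different components.
A E (13): add — endpoints in different components.
D G (17): add — endpoints in different components.
C G (18): skip — C and G already connected.
A I (20): add — endpoints in different components.
A C (21): skip — A and C already connected.
F I (22): skip — F and I already connected.
G I (23): skip — G and I already connected.
B G (24): add — endpoints in different components.
MST edge set: {H I, F G, F H, C I, A E, D G, A I, B G}.
Of the listed edges, {F G, C I} are in the MST → 2.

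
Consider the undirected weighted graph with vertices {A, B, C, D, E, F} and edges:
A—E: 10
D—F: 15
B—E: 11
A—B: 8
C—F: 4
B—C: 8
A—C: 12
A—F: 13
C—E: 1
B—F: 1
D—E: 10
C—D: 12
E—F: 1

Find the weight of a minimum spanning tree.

21

Kruskal's algorithm — process edges by increasing weight (ties by edge label):
B—F (1): add — endpoints in different components.
C—E (1): add — endpoints in different components.
E—F (1): add — endpoints in different components.
C—F (4): skip — C and F already connected.
A—B (8): add — endpoints in different components.
B—C (8): skip — B and C already connected.
A—E (10): skip — A and E already connected.
D—E (10): add — endpoints in different components.
MST edges: B—F, C—E, E—F, A—B, D—E; total weight 1+1+1+8+10 = 21.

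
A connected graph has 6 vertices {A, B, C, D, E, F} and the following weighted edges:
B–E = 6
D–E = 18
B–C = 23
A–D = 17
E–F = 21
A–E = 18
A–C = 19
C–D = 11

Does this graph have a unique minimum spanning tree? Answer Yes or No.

Kruskal's algorithm — process edges by increasing weight (ties by edge label):
B–E (6): add. Components now {A} {B,E} {C} {D} {F}
C–D (11): add. Components now {A} {B,E} {C,D} {F}
A–D (17): add. Components now {A,C,D} {B,E} {F}
A–E (18): add. Components now {A,B,C,D,E} {F}
D–E (18): skip — D and E already connected.
A–C (19): skip — A and C already connected.
E–F (21): add. Components now {A,B,C,D,E,F}
Non-tree edge D–E has weight 18, equal to the heaviest edge on its tree cycle — swapping gives another MST of the same weight. Not unique.

No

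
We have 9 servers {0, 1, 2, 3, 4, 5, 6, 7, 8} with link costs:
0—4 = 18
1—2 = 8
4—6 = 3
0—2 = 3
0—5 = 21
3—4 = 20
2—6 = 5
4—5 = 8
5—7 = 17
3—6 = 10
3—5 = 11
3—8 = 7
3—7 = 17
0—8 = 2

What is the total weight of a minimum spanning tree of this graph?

53

Prim's algorithm from 3:
Step 1: cheapest edge leaving the tree is 3—8 (7); add 8.
Step 2: cheapest edge leaving the tree is 0—8 (2); add 0.
Step 3: cheapest edge leaving the tree is 0—2 (3); add 2.
Step 4: cheapest edge leaving the tree is 2—6 (5); add 6.
Step 5: cheapest edge leaving the tree is 4—6 (3); add 4.
Step 6: cheapest edge leaving the tree is 1—2 (8); add 1.
Step 7: cheapest edge leaving the tree is 4—5 (8); add 5.
Step 8: cheapest edge leaving the tree is 3—7 (17); add 7.
MST edges: 3—8, 0—8, 0—2, 2—6, 4—6, 1—2, 4—5, 3—7; total weight 7+2+3+5+3+8+8+17 = 53.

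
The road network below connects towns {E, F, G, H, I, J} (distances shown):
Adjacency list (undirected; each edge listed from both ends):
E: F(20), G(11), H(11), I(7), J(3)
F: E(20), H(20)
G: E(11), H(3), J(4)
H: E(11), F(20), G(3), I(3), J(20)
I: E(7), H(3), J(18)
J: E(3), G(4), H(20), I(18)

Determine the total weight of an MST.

33

Kruskal: consider edges lightest-first.
E-J (3): add — endpoints in different components.
G-H (3): add — endpoints in different components.
H-I (3): add — endpoints in different components.
G-J (4): add — endpoints in different components.
E-I (7): skip — E and I already connected.
E-G (11): skip — E and G already connected.
E-H (11): skip — E and H already connected.
I-J (18): skip — I and J already connected.
E-F (20): add — endpoints in different components.
MST edges: E-J, G-H, H-I, G-J, E-F; total weight 3+3+3+4+20 = 33.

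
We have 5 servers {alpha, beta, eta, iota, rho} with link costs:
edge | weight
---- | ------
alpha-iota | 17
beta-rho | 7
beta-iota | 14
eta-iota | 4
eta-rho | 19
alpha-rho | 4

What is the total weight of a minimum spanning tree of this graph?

Prim, starting at eta.
Step 1: cheapest edge leaving the tree is eta-iota (4); add iota.
Step 2: cheapest edge leaving the tree is beta-iota (14); add beta.
Step 3: cheapest edge leaving the tree is beta-rho (7); add rho.
Step 4: cheapest edge leaving the tree is alpha-rho (4); add alpha.
MST edges: eta-iota, beta-iota, beta-rho, alpha-rho; total weight 4+14+7+4 = 29.

29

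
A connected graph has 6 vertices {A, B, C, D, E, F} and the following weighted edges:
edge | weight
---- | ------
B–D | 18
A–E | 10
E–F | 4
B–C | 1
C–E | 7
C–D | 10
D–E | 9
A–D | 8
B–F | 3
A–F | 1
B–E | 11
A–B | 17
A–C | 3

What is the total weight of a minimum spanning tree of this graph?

Sort edges by weight, then run Kruskal:
A–F (1): add — endpoints in different components.
B–C (1): add — endpoints in different components.
A–C (3): add — endpoints in different components.
B–F (3): skip — B and F already connected.
E–F (4): add — endpoints in different components.
C–E (7): skip — C and E already connected.
A–D (8): add — endpoints in different components.
MST edges: A–F, B–C, A–C, E–F, A–D; total weight 1+1+3+4+8 = 17.

17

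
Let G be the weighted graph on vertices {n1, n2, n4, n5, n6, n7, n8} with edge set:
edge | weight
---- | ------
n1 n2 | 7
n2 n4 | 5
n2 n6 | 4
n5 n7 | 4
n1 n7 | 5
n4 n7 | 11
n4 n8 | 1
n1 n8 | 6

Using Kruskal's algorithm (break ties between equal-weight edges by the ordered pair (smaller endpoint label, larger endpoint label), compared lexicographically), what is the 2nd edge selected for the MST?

n2-n6

Kruskal: consider edges lightest-first.
n4 n8 (1): add. Components now {n7} {n2} {n1} {n5} {n6} {n4,n8}
n2 n6 (4): add. Components now {n7} {n2,n6} {n1} {n5} {n4,n8}
n5 n7 (4): add. Components now {n5,n7} {n2,n6} {n1} {n4,n8}
n1 n7 (5): add. Components now {n1,n5,n7} {n2,n6} {n4,n8}
n2 n4 (5): add. Components now {n1,n5,n7} {n2,n4,n6,n8}
n1 n8 (6): add. Components now {n1,n2,n4,n5,n6,n7,n8}
The 2nd edge added is n2 n6.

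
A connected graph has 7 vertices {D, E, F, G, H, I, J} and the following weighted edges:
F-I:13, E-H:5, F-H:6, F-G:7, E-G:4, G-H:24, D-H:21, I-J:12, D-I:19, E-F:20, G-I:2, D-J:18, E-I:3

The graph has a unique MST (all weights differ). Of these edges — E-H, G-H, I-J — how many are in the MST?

2

Kruskal's algorithm — process edges by increasing weight (ties by edge label):
G-I (2): add. Components now {D} {E} {F} {G,I} {H} {J}
E-I (3): add. Components now {D} {E,G,I} {F} {H} {J}
E-G (4): skip — E and G already connected.
E-H (5): add. Components now {D} {E,G,H,I} {F} {J}
F-H (6): add. Components now {D} {E,F,G,H,I} {J}
F-G (7): skip — F and G already connected.
I-J (12): add. Components now {D} {E,F,G,H,I,J}
F-I (13): skip — F and I already connected.
D-J (18): add. Components now {D,E,F,G,H,I,J}
MST edge set: {G-I, E-I, E-H, F-H, I-J, D-J}.
Of the listed edges, {E-H, I-J} are in the MST → 2.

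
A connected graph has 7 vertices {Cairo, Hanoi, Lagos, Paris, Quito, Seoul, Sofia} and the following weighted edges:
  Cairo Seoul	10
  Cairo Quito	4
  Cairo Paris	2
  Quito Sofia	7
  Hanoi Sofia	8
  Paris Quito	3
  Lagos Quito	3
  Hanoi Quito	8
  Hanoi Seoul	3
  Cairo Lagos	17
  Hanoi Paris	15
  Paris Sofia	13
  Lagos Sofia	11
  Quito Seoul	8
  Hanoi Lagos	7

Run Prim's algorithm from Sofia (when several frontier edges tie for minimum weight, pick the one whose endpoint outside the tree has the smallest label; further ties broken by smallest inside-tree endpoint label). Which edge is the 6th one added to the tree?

Grow the tree from Sofia using Prim:
Step 1: cheapest edge leaving the tree is Quito Sofia (7); add Quito.
Step 2: cheapest edge leaving the tree is Lagos Quito (3); add Lagos.
Step 3: cheapest edge leaving the tree is Paris Quito (3); add Paris.
Step 4: cheapest edge leaving the tree is Cairo Paris (2); add Cairo.
Step 5: cheapest edge leaving the tree is Hanoi Lagos (7); add Hanoi.
Step 6: cheapest edge leaving the tree is Hanoi Seoul (3); add Seoul.
The 6th edge added is Hanoi Seoul.

Hanoi-Seoul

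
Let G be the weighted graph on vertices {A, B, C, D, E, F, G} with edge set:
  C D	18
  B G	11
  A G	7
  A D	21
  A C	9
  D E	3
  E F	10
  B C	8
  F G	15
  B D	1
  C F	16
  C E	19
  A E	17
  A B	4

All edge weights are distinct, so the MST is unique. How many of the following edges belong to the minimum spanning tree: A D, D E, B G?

Kruskal's algorithm — process edges by increasing weight (ties by edge label):
B D (1): add. Components now {A} {B,D} {C} {E} {F} {G}
D E (3): add. Components now {A} {B,D,E} {C} {F} {G}
A B (4): add. Components now {A,B,D,E} {C} {F} {G}
A G (7): add. Components now {A,B,D,E,G} {C} {F}
B C (8): add. Components now {A,B,C,D,E,G} {F}
A C (9): skip — A and C already connected.
E F (10): add. Components now {A,B,C,D,E,F,G}
MST edge set: {B D, D E, A B, A G, B C, E F}.
Of the listed edges, {D E} are in the MST → 1.

1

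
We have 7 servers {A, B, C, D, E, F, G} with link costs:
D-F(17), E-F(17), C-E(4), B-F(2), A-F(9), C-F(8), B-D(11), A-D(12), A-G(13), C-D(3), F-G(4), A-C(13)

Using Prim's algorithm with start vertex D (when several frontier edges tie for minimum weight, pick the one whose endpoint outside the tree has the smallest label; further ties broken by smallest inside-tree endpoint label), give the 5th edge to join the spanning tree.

Grow the tree from D using Prim:
Step 1: cheapest edge leaving the tree is C-D (3); add C.
Step 2: cheapest edge leaving the tree is C-E (4); add E.
Step 3: cheapest edge leaving the tree is C-F (8); add F.
Step 4: cheapest edge leaving the tree is B-F (2); add B.
Step 5: cheapest edge leaving the tree is F-G (4); add G.
Step 6: cheapest edge leaving the tree is A-F (9); add A.
The 5th edge added is F-G.

F-G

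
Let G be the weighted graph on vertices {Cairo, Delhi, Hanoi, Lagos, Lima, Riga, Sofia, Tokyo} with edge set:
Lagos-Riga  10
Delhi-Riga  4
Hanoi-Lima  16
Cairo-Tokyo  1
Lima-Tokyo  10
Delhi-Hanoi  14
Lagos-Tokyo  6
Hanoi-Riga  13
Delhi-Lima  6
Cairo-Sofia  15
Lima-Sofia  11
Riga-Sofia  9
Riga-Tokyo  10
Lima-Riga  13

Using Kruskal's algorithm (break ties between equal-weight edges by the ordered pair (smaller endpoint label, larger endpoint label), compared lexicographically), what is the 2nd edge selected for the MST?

Delhi-Riga

Kruskal's algorithm — process edges by increasing weight (ties by edge label):
Cairo-Tokyo (1): add — endpoints in different components.
Delhi-Riga (4): add — endpoints in different components.
Delhi-Lima (6): add — endpoints in different components.
Lagos-Tokyo (6): add — endpoints in different components.
Riga-Sofia (9): add — endpoints in different components.
Lagos-Riga (10): add — endpoints in different components.
Lima-Tokyo (10): skip — Lima and Tokyo already connected.
Riga-Tokyo (10): skip — Riga and Tokyo already connected.
Lima-Sofia (11): skip — Lima and Sofia already connected.
Hanoi-Riga (13): add — endpoints in different components.
The 2nd edge added is Delhi-Riga.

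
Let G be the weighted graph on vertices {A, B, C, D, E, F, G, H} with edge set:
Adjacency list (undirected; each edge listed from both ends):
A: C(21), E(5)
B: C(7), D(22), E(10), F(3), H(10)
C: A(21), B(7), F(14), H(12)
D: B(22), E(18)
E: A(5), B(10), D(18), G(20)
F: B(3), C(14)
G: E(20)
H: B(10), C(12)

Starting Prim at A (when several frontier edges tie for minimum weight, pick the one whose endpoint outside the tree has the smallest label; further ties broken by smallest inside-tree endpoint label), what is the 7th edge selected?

E-G

Prim's algorithm from A:
Step 1: cheapest edge leaving the tree is A-E (5); add E.
Step 2: cheapest edge leaving the tree is B-E (10); add B.
Step 3: cheapest edge leaving the tree is B-F (3); add F.
Step 4: cheapest edge leaving the tree is B-C (7); add C.
Step 5: cheapest edge leaving the tree is B-H (10); add H.
Step 6: cheapest edge leaving the tree is D-E (18); add D.
Step 7: cheapest edge leaving the tree is E-G (20); add G.
The 7th edge added is E-G.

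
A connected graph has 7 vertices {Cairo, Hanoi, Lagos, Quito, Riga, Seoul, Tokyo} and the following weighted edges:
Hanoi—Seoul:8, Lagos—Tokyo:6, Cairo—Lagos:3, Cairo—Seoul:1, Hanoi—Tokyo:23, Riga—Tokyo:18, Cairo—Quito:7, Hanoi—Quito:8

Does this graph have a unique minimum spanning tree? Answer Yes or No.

Sort edges by weight, then run Kruskal:
Cairo—Seoul (1): add — endpoints in different components.
Cairo—Lagos (3): add — endpoints in different components.
Lagos—Tokyo (6): add — endpoints in different components.
Cairo—Quito (7): add — endpoints in different components.
Hanoi—Quito (8): add — endpoints in different components.
Hanoi—Seoul (8): skip — Hanoi and Seoul already connected.
Riga—Tokyo (18): add — endpoints in different components.
Non-tree edge Hanoi—Seoul has weight 8, equal to the heaviest edge on its tree cycle — swapping gives another MST of the same weight. Not unique.

No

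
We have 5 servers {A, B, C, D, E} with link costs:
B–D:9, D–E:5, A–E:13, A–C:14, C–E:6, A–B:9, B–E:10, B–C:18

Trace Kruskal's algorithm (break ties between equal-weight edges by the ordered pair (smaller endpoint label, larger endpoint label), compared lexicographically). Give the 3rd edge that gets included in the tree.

Sort edges by weight, then run Kruskal:
D–E (5): add. Components now {A} {B} {C} {D,E}
C–E (6): add. Components now {A} {B} {C,D,E}
A–B (9): add. Components now {A,B} {C,D,E}
B–D (9): add. Components now {A,B,C,D,E}
The 3rd edge added is A–B.

A-B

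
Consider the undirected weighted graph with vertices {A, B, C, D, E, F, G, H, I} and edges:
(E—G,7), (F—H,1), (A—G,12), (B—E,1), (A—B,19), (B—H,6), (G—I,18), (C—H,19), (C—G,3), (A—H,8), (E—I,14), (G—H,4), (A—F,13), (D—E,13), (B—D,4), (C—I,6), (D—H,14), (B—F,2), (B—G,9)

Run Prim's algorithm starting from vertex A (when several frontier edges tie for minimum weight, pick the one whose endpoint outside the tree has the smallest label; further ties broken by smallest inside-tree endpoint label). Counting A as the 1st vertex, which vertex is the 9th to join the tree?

I

Prim, starting at A.
Step 1: cheapest edge leaving the tree is A—H (8); add H.
Step 2: cheapest edge leaving the tree is F—H (1); add F.
Step 3: cheapest edge leaving the tree is B—F (2); add B.
Step 4: cheapest edge leaving the tree is B—E (1); add E.
Step 5: cheapest edge leaving the tree is B—D (4); add D.
Step 6: cheapest edge leaving the tree is G—H (4); add G.
Step 7: cheapest edge leaving the tree is C—G (3); add C.
Step 8: cheapest edge leaving the tree is C—I (6); add I.
Vertex order: A, H, F, B, E, D, G, C, I. The 9th vertex is I.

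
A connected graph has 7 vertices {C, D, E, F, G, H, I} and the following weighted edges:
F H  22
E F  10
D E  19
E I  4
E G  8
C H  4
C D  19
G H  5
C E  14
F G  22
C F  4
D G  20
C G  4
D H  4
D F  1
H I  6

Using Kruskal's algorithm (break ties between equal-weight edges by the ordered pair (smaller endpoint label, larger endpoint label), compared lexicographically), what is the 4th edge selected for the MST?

Kruskal: consider edges lightest-first.
D F (1): add. Components now {C} {D,F} {E} {G} {H} {I}
C F (4): add. Components now {C,D,F} {E} {G} {H} {I}
C G (4): add. Components now {C,D,F,G} {E} {H} {I}
C H (4): add. Components now {C,D,F,G,H} {E} {I}
D H (4): skip — D and H already connected.
E I (4): add. Components now {C,D,F,G,H} {E,I}
G H (5): skip — G and H already connected.
H I (6): add. Components now {C,D,E,F,G,H,I}
The 4th edge added is C H.

C-H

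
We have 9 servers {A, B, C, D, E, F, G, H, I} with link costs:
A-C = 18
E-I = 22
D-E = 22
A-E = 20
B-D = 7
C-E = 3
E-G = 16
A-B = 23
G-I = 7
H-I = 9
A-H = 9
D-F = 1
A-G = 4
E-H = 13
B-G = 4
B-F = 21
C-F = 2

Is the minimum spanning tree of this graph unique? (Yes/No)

Kruskal: consider edges lightest-first.
D-F (1): add — endpoints in different components.
C-F (2): add — endpoints in different components.
C-E (3): add — endpoints in different components.
A-G (4): add — endpoints in different components.
B-G (4): add — endpoints in different components.
B-D (7): add — endpoints in different components.
G-I (7): add — endpoints in different components.
A-H (9): add — endpoints in different components.
Non-tree edge H-I has weight 9, equal to the heaviest edge on its tree cycle — swapping gives another MST of the same weight. Not unique.

No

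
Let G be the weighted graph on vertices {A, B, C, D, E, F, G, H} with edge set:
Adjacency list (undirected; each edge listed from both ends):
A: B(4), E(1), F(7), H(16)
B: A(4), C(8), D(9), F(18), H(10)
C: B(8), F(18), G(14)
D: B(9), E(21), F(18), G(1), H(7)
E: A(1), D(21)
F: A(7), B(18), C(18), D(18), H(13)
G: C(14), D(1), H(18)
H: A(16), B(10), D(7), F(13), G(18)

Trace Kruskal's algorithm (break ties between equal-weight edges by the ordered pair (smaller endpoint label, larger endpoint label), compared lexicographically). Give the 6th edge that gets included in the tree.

B-C

Kruskal: consider edges lightest-first.
A E (1): add — endpoints in different components.
D G (1): add — endpoints in different components.
A B (4): add — endpoints in different components.
A F (7): add — endpoints in different components.
D H (7): add — endpoints in different components.
B C (8): add — endpoints in different components.
B D (9): add — endpoints in different components.
The 6th edge added is B C.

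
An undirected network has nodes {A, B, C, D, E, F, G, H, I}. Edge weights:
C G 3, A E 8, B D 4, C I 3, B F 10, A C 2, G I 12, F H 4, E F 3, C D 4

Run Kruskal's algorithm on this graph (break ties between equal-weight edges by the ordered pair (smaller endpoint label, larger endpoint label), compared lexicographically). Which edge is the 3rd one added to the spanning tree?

Sort edges by weight, then run Kruskal:
A C (2): add — endpoints in different components.
C G (3): add — endpoints in different components.
C I (3): add — endpoints in different components.
E F (3): add — endpoints in different components.
B D (4): add — endpoints in different components.
C D (4): add — endpoints in different components.
F H (4): add — endpoints in different components.
A E (8): add — endpoints in different components.
The 3rd edge added is C I.

C-I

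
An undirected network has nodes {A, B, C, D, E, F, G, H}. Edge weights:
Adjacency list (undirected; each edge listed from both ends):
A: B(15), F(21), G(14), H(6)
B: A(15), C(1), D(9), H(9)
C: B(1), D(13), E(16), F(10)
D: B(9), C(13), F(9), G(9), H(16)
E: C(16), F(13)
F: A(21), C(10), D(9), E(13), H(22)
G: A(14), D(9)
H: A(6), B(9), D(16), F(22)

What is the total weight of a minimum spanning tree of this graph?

56

Grow the tree from H using Prim:
Step 1: cheapest edge leaving the tree is A–H (6); add A.
Step 2: cheapest edge leaving the tree is B–H (9); add B.
Step 3: cheapest edge leaving the tree is B–C (1); add C.
Step 4: cheapest edge leaving the tree is B–D (9); add D.
Step 5: cheapest edge leaving the tree is D–F (9); add F.
Step 6: cheapest edge leaving the tree is D–G (9); add G.
Step 7: cheapest edge leaving the tree is E–F (13); add E.
MST edges: A–H, B–H, B–C, B–D, D–F, D–G, E–F; total weight 6+9+1+9+9+9+13 = 56.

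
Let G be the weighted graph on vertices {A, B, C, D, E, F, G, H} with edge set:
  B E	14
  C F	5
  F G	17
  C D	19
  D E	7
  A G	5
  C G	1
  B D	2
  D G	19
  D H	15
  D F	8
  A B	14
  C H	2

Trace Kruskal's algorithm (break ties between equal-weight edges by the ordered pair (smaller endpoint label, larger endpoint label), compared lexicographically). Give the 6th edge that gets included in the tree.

Kruskal's algorithm — process edges by increasing weight (ties by edge label):
C G (1): add — endpoints in different components.
B D (2): add — endpoints in different components.
C H (2): add — endpoints in different components.
A G (5): add — endpoints in different components.
C F (5): add — endpoints in different components.
D E (7): add — endpoints in different components.
D F (8): add — endpoints in different components.
The 6th edge added is D E.

D-E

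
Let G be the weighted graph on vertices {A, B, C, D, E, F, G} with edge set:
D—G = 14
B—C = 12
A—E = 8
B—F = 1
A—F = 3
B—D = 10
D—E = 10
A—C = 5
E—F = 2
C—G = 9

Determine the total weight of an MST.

Kruskal's algorithm — process edges by increasing weight (ties by edge label):
B—F (1): add. Components now {A} {B,F} {C} {D} {E} {G}
E—F (2): add. Components now {A} {B,E,F} {C} {D} {G}
A—F (3): add. Components now {A,B,E,F} {C} {D} {G}
A—C (5): add. Components now {A,B,C,E,F} {D} {G}
A—E (8): skip — A and E already connected.
C—G (9): add. Components now {A,B,C,E,F,G} {D}
B—D (10): add. Components now {A,B,C,D,E,F,G}
MST edges: B—F, E—F, A—F, A—C, C—G, B—D; total weight 1+2+3+5+9+10 = 30.

30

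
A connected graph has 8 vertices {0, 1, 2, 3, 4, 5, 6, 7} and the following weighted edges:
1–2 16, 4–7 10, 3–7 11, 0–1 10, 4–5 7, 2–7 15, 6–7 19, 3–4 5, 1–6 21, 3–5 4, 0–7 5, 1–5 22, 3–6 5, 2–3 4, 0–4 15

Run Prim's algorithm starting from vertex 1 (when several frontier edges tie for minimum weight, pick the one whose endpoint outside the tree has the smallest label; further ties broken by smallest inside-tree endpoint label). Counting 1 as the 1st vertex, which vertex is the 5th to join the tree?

3

Prim, starting at 1.
Step 1: cheapest edge leaving the tree is 0–1 (10); add 0.
Step 2: cheapest edge leaving the tree is 0–7 (5); add 7.
Step 3: cheapest edge leaving the tree is 4–7 (10); add 4.
Step 4: cheapest edge leaving the tree is 3–4 (5); add 3.
Step 5: cheapest edge leaving the tree is 2–3 (4); add 2.
Step 6: cheapest edge leaving the tree is 3–5 (4); add 5.
Step 7: cheapest edge leaving the tree is 3–6 (5); add 6.
Vertex order: 1, 0, 7, 4, 3, 2, 5, 6. The 5th vertex is 3.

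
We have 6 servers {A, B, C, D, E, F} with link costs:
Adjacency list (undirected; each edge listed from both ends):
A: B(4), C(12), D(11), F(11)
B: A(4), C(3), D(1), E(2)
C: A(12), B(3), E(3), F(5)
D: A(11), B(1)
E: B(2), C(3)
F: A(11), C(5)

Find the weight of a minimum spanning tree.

Kruskal: consider edges lightest-first.
B–D (1): add. Components now {A} {B,D} {C} {E} {F}
B–E (2): add. Components now {A} {B,D,E} {C} {F}
B–C (3): add. Components now {A} {B,C,D,E} {F}
C–E (3): skip — C and E already connected.
A–B (4): add. Components now {A,B,C,D,E} {F}
C–F (5): add. Components now {A,B,C,D,E,F}
MST edges: B–D, B–E, B–C, A–B, C–F; total weight 1+2+3+4+5 = 15.

15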